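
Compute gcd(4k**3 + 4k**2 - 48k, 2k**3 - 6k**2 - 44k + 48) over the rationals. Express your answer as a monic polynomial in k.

k + 4

Repeated division with remainder:
  4k**3 + 4k**2 - 48k = (2)(2k**3 - 6k**2 - 44k + 48) + (16k**2 + 40k - 96)
  2k**3 - 6k**2 - 44k + 48 = ((1/8)k - 11/16)(16k**2 + 40k - 96) + (-(9/2)k - 18)
  16k**2 + 40k - 96 = (-(32/9)k + 16/3)(-(9/2)k - 18) + (0)
Last nonzero remainder: -(9/2)k - 18. Dividing through by -9/2 gives the monic gcd k + 4.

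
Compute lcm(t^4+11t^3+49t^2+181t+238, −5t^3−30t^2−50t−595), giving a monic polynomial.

t^6+10t^5+55t^4+319t^3+890t^2+2839t+4046

Euclidean algorithm in ℚ[t]:
  t^4+11t^3+49t^2+181t+238 = (−(1/5)t−1)(−5t^3−30t^2−50t−595) + (9t^2+12t−357)
  −5t^3−30t^2−50t−595 = (−(5/9)t−70/27)(9t^2+12t−357) + (−(1955/9)t−13685/9)
  9t^2+12t−357 = (−(81/1955)t+27/115)(−(1955/9)t−13685/9) + (0)
Last nonzero remainder: −(1955/9)t−13685/9. Dividing through by −1955/9 gives the monic gcd t+7.
Then lcm(f, g) = f·g / gcd(f, g); expanding and making the result monic gives the answer.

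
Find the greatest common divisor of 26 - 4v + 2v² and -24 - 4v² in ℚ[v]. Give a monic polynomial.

1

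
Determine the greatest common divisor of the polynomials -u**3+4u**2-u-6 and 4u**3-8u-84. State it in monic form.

u-3

Repeated division with remainder:
  -u**3+4u**2-u-6 = (-1/4)(4u**3-8u-84) + (4u**2-3u-27)
  4u**3-8u-84 = (u+3/4)(4u**2-3u-27) + ((85/4)u-255/4)
  4u**2-3u-27 = ((16/85)u+36/85)((85/4)u-255/4) + (0)
Last nonzero remainder: (85/4)u-255/4. Dividing through by 85/4 gives the monic gcd u-3.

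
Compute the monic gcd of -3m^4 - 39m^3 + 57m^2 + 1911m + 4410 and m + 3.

m + 3

Euclidean algorithm in ℚ[m]:
  -3m^4 - 39m^3 + 57m^2 + 1911m + 4410 = (-3m^3 - 30m^2 + 147m + 1470)(m + 3) + (0)
The last nonzero remainder m + 3 is already monic.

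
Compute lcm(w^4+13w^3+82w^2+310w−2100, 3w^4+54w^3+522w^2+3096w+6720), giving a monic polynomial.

Repeated division with remainder:
  w^4+13w^3+82w^2+310w−2100 = (1/3)(3w^4+54w^3+522w^2+3096w+6720) + (−5w^3−92w^2−722w−4340)
  3w^4+54w^3+522w^2+3096w+6720 = (−(3/5)w+6/25)(−5w^3−92w^2−722w−4340) + ((2772/25)w^2+(16632/25)w+38808/5)
  −5w^3−92w^2−722w−4340 = (−(125/2772)w−775/1386)((2772/25)w^2+(16632/25)w+38808/5) + (0)
Last nonzero remainder: (2772/25)w^2+(16632/25)w+38808/5. Dividing through by 2772/25 gives the monic gcd w^2+6w+70.
Then lcm(f, g) = f·g / gcd(f, g); expanding and making the result monic gives the answer.

w^6+25w^5+270w^4+1710w^3+4244w^2−15280w−67200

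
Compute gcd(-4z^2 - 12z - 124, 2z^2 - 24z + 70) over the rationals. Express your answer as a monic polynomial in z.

Repeated division with remainder:
  -4z^2 - 12z - 124 = (-2)(2z^2 - 24z + 70) + (-60z + 16)
  2z^2 - 24z + 70 = (-(1/30)z + 88/225)(-60z + 16) + (14342/225)
  -60z + 16 = (-(6750/7171)z + 1800/7171)(14342/225) + (0)
The last nonzero remainder is the constant 14342/225, so the polynomials are coprime and gcd = 1.

1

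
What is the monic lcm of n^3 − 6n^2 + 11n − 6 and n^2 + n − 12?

n^4 − 2n^3 − 13n^2 + 38n − 24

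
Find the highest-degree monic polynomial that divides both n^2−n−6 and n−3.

Apply the Euclidean algorithm:
  n^2−n−6 = (n+2)(n−3) + (0)
The last nonzero remainder n−3 is already monic.

n−3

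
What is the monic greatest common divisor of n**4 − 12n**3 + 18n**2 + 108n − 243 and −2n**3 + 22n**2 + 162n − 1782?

n − 9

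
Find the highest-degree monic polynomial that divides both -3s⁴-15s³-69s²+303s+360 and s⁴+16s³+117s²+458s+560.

By polynomial division,
  -3s⁴-15s³-69s²+303s+360 = (-3)(s⁴+16s³+117s²+458s+560) + (33s³+282s²+1677s+2040)
  s⁴+16s³+117s²+458s+560 = ((1/33)s+82/363)(33s³+282s²+1677s+2040) + ((300/121)s²+(2100/121)s+12000/121)
  33s³+282s²+1677s+2040 = ((1331/100)s+2057/100)((300/121)s²+(2100/121)s+12000/121) + (0)
Last nonzero remainder: (300/121)s²+(2100/121)s+12000/121. Dividing through by 300/121 gives the monic gcd s²+7s+40.

s²+7s+40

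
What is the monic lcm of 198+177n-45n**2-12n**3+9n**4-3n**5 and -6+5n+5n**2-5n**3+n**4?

Euclidean algorithm in ℚ[n]:
  -3n**5+9n**4-12n**3-45n**2+177n+198 = (-3n-6)(n**4-5n**3+5n**2+5n-6) + (-27n**3+189n+162)
  n**4-5n**3+5n**2+5n-6 = (-(1/27)n+5/27)(-27n**3+189n+162) + (12n**2-24n-36)
  -27n**3+189n+162 = (-(9/4)n-9/2)(12n**2-24n-36) + (0)
Last nonzero remainder: 12n**2-24n-36. Dividing through by 12 gives the monic gcd n**2-2n-3.
Then lcm(f, g) = f·g / gcd(f, g); expanding and making the result monic gives the answer.

-132+80n+141n**2-96n**3-3n**4+15n**5-6n**6+n**7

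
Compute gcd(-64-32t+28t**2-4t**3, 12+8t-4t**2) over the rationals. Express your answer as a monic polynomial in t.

1+t

By polynomial division,
  -4t**3+28t**2-32t-64 = (t-5)(-4t**2+8t+12) + (-4t-4)
  -4t**2+8t+12 = (t-3)(-4t-4) + (0)
Last nonzero remainder: -4t-4. Dividing through by -4 gives the monic gcd t+1.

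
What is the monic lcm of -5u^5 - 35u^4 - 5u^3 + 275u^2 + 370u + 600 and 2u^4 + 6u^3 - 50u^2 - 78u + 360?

u^6 + 4u^5 - 20u^4 - 58u^3 + 91u^2 + 102u + 360

Repeated division with remainder:
  -5u^5 - 35u^4 - 5u^3 + 275u^2 + 370u + 600 = (-(5/2)u - 10)(2u^4 + 6u^3 - 50u^2 - 78u + 360) + (-70u^3 - 420u^2 + 490u + 4200)
  2u^4 + 6u^3 - 50u^2 - 78u + 360 = (-(1/35)u + 3/35)(-70u^3 - 420u^2 + 490u + 4200) + (0)
Last nonzero remainder: -70u^3 - 420u^2 + 490u + 4200. Dividing through by -70 gives the monic gcd u^3 + 6u^2 - 7u - 60.
Then lcm(f, g) = f·g / gcd(f, g); expanding and making the result monic gives the answer.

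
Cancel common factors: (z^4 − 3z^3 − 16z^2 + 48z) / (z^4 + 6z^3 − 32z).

(z^2 − 7z + 12)/(z^2 + 2z − 8)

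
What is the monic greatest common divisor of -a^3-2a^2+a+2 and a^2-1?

a^2-1

By polynomial division,
  -a^3-2a^2+a+2 = (-a-2)(a^2-1) + (0)
The last nonzero remainder a^2-1 is already monic.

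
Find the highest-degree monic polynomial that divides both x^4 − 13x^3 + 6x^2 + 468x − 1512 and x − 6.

x − 6

Apply the Euclidean algorithm:
  x^4 − 13x^3 + 6x^2 + 468x − 1512 = (x^3 − 7x^2 − 36x + 252)(x − 6) + (0)
The last nonzero remainder x − 6 is already monic.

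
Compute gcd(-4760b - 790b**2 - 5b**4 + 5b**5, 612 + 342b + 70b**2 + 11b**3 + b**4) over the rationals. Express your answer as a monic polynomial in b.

Repeated division with remainder:
  5b**5 - 5b**4 - 790b**2 - 4760b = (5b - 60)(b**4 + 11b**3 + 70b**2 + 342b + 612) + (310b**3 + 1700b**2 + 12700b + 36720)
  b**4 + 11b**3 + 70b**2 + 342b + 612 = ((1/310)b + 171/9610)(310b**3 + 1700b**2 + 12700b + 36720) + (-(1170/961)b**2 - (2340/961)b - 39780/961)
  310b**3 + 1700b**2 + 12700b + 36720 = (-(29791/117)b - 11532/13)(-(1170/961)b**2 - (2340/961)b - 39780/961) + (0)
Last nonzero remainder: -(1170/961)b**2 - (2340/961)b - 39780/961. Dividing through by -1170/961 gives the monic gcd b**2 + 2b + 34.

34 + 2b + b**2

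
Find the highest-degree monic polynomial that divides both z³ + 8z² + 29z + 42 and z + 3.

z + 3

Apply the Euclidean algorithm:
  z³ + 8z² + 29z + 42 = (z² + 5z + 14)(z + 3) + (0)
The last nonzero remainder z + 3 is already monic.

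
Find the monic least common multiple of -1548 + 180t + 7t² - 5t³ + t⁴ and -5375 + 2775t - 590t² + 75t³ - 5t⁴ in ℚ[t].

Apply the Euclidean algorithm:
  t⁴ - 5t³ + 7t² + 180t - 1548 = (-1/5)(-5t⁴ + 75t³ - 590t² + 2775t - 5375) + (10t³ - 111t² + 735t - 2623)
  -5t⁴ + 75t³ - 590t² + 2775t - 5375 = (-(1/2)t + 39/20)(10t³ - 111t² + 735t - 2623) + (-(121/20)t² + (121/4)t - 5203/20)
  10t³ - 111t² + 735t - 2623 = (-(200/121)t + 1220/121)(-(121/20)t² + (121/4)t - 5203/20) + (0)
Last nonzero remainder: -(121/20)t² + (121/4)t - 5203/20. Dividing through by -121/20 gives the monic gcd t² - 5t + 43.
Then lcm(f, g) = f·g / gcd(f, g); expanding and making the result monic gives the answer.

-38700 + 19980t - 3173t² - 15t³ + 82t⁴ - 15t⁵ + t⁶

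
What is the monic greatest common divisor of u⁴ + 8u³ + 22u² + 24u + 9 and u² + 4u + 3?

By polynomial division,
  u⁴ + 8u³ + 22u² + 24u + 9 = (u² + 4u + 3)(u² + 4u + 3) + (0)
The last nonzero remainder u² + 4u + 3 is already monic.

u² + 4u + 3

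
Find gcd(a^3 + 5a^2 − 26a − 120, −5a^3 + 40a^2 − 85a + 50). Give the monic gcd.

Apply the Euclidean algorithm:
  a^3 + 5a^2 − 26a − 120 = (−1/5)(−5a^3 + 40a^2 − 85a + 50) + (13a^2 − 43a − 110)
  −5a^3 + 40a^2 − 85a + 50 = (−(5/13)a + 305/169)(13a^2 − 43a − 110) + (−(8400/169)a + 42000/169)
  13a^2 − 43a − 110 = (−(2197/8400)a − 1859/4200)(−(8400/169)a + 42000/169) + (0)
Last nonzero remainder: −(8400/169)a + 42000/169. Dividing through by −8400/169 gives the monic gcd a − 5.

a − 5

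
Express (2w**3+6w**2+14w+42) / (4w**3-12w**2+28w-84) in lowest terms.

By polynomial division,
  2w**3+6w**2+14w+42 = (1/2)(4w**3-12w**2+28w-84) + (12w**2+84)
  4w**3-12w**2+28w-84 = ((1/3)w-1)(12w**2+84) + (0)
Last nonzero remainder: 12w**2+84. Dividing through by 12 gives the monic gcd w**2+7.
Cancel w**2+7 from numerator and denominator to get the reduced form.

(w+3)/(2w-6)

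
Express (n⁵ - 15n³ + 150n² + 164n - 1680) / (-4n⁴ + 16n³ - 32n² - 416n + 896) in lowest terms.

Apply the Euclidean algorithm:
  n⁵ - 15n³ + 150n² + 164n - 1680 = (-(1/4)n - 1)(-4n⁴ + 16n³ - 32n² - 416n + 896) + (-7n³ + 14n² - 28n - 784)
  -4n⁴ + 16n³ - 32n² - 416n + 896 = ((4/7)n - 8/7)(-7n³ + 14n² - 28n - 784) + (0)
Last nonzero remainder: -7n³ + 14n² - 28n - 784. Dividing through by -7 gives the monic gcd n³ - 2n² + 4n + 112.
Cancel n³ - 2n² + 4n + 112 from numerator and denominator to get the reduced form.

(-n² - 2n + 15)/(4n - 8)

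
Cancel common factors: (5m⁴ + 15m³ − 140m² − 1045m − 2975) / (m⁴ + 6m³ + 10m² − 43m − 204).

(5m² − 10m − 175)/(m² + m − 12)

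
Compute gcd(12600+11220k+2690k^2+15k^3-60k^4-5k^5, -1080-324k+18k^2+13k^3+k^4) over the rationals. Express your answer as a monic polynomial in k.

36+12k+k^2

Apply the Euclidean algorithm:
  -5k^5-60k^4+15k^3+2690k^2+11220k+12600 = (-5k+5)(k^4+13k^3+18k^2-324k-1080) + (40k^3+980k^2+7440k+18000)
  k^4+13k^3+18k^2-324k-1080 = ((1/40)k-23/80)(40k^3+980k^2+7440k+18000) + ((455/4)k^2+1365k+4095)
  40k^3+980k^2+7440k+18000 = ((32/91)k+400/91)((455/4)k^2+1365k+4095) + (0)
Last nonzero remainder: (455/4)k^2+1365k+4095. Dividing through by 455/4 gives the monic gcd k^2+12k+36.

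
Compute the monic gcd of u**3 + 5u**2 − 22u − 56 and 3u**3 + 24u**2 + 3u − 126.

Apply the Euclidean algorithm:
  u**3 + 5u**2 − 22u − 56 = (1/3)(3u**3 + 24u**2 + 3u − 126) + (−3u**2 − 23u − 14)
  3u**3 + 24u**2 + 3u − 126 = (−u − 1/3)(−3u**2 − 23u − 14) + (−(56/3)u − 392/3)
  −3u**2 − 23u − 14 = ((9/56)u + 3/28)(−(56/3)u − 392/3) + (0)
Last nonzero remainder: −(56/3)u − 392/3. Dividing through by −56/3 gives the monic gcd u + 7.

u + 7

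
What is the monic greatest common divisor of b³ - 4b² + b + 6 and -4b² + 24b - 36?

b - 3

Apply the Euclidean algorithm:
  b³ - 4b² + b + 6 = (-(1/4)b - 1/2)(-4b² + 24b - 36) + (4b - 12)
  -4b² + 24b - 36 = (-b + 3)(4b - 12) + (0)
Last nonzero remainder: 4b - 12. Dividing through by 4 gives the monic gcd b - 3.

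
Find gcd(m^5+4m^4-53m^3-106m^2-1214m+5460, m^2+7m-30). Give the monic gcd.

Repeated division with remainder:
  m^5+4m^4-53m^3-106m^2-1214m+5460 = (m^3-3m^2-2m-182)(m^2+7m-30) + (0)
The last nonzero remainder m^2+7m-30 is already monic.

m^2+7m-30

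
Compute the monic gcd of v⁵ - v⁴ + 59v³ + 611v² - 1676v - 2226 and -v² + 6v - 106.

v² - 6v + 106

Euclidean algorithm in ℚ[v]:
  v⁵ - v⁴ + 59v³ + 611v² - 1676v - 2226 = (-v³ - 5v² + 17v + 21)(-v² + 6v - 106) + (0)
Last nonzero remainder: -v² + 6v - 106. Dividing through by -1 gives the monic gcd v² - 6v + 106.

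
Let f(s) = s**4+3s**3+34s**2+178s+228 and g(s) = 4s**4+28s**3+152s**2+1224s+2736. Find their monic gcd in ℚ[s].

By polynomial division,
  s**4+3s**3+34s**2+178s+228 = (1/4)(4s**4+28s**3+152s**2+1224s+2736) + (-4s**3-4s**2-128s-456)
  4s**4+28s**3+152s**2+1224s+2736 = (-s-6)(-4s**3-4s**2-128s-456) + (0)
Last nonzero remainder: -4s**3-4s**2-128s-456. Dividing through by -4 gives the monic gcd s**3+s**2+32s+114.

s**3+s**2+32s+114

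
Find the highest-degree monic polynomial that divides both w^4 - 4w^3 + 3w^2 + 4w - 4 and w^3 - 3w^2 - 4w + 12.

w - 2

Apply the Euclidean algorithm:
  w^4 - 4w^3 + 3w^2 + 4w - 4 = (w - 1)(w^3 - 3w^2 - 4w + 12) + (4w^2 - 12w + 8)
  w^3 - 3w^2 - 4w + 12 = ((1/4)w)(4w^2 - 12w + 8) + (-6w + 12)
  4w^2 - 12w + 8 = (-(2/3)w + 2/3)(-6w + 12) + (0)
Last nonzero remainder: -6w + 12. Dividing through by -6 gives the monic gcd w - 2.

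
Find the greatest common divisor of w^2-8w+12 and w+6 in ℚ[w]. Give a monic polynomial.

1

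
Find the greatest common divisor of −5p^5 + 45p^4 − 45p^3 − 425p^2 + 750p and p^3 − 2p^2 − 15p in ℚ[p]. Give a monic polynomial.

p^3 − 2p^2 − 15p

Repeated division with remainder:
  −5p^5 + 45p^4 − 45p^3 − 425p^2 + 750p = (−5p^2 + 35p − 50)(p^3 − 2p^2 − 15p) + (0)
The last nonzero remainder p^3 − 2p^2 − 15p is already monic.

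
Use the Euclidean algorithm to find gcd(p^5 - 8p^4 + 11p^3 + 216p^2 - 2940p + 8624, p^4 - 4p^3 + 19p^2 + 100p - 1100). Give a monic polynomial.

p^2 - 4p + 44

Apply the Euclidean algorithm:
  p^5 - 8p^4 + 11p^3 + 216p^2 - 2940p + 8624 = (p - 4)(p^4 - 4p^3 + 19p^2 + 100p - 1100) + (-24p^3 + 192p^2 - 1440p + 4224)
  p^4 - 4p^3 + 19p^2 + 100p - 1100 = (-(1/24)p - 1/6)(-24p^3 + 192p^2 - 1440p + 4224) + (-9p^2 + 36p - 396)
  -24p^3 + 192p^2 - 1440p + 4224 = ((8/3)p - 32/3)(-9p^2 + 36p - 396) + (0)
Last nonzero remainder: -9p^2 + 36p - 396. Dividing through by -9 gives the monic gcd p^2 - 4p + 44.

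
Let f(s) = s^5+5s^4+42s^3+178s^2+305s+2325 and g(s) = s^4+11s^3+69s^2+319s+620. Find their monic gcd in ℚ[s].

Apply the Euclidean algorithm:
  s^5+5s^4+42s^3+178s^2+305s+2325 = (s-6)(s^4+11s^3+69s^2+319s+620) + (39s^3+273s^2+1599s+6045)
  s^4+11s^3+69s^2+319s+620 = ((1/39)s+4/39)(39s^3+273s^2+1599s+6045) + (0)
Last nonzero remainder: 39s^3+273s^2+1599s+6045. Dividing through by 39 gives the monic gcd s^3+7s^2+41s+155.

s^3+7s^2+41s+155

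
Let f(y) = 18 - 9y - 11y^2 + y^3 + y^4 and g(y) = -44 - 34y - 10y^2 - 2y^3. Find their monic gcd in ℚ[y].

2 + y

Euclidean algorithm in ℚ[y]:
  y^4 + y^3 - 11y^2 - 9y + 18 = (-(1/2)y + 2)(-2y^3 - 10y^2 - 34y - 44) + (-8y^2 + 37y + 106)
  -2y^3 - 10y^2 - 34y - 44 = ((1/4)y + 77/32)(-8y^2 + 37y + 106) + (-(4785/32)y - 4785/16)
  -8y^2 + 37y + 106 = ((256/4785)y - 1696/4785)(-(4785/32)y - 4785/16) + (0)
Last nonzero remainder: -(4785/32)y - 4785/16. Dividing through by -4785/32 gives the monic gcd y + 2.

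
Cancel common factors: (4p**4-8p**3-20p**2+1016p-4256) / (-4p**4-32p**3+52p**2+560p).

(-p**2+5p-38)/(p**2+5p)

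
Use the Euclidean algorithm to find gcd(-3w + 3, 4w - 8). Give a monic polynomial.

Repeated division with remainder:
  -3w + 3 = (-3/4)(4w - 8) + (-3)
  4w - 8 = (-(4/3)w + 8/3)(-3) + (0)
The last nonzero remainder is the constant -3, so the polynomials are coprime and gcd = 1.

1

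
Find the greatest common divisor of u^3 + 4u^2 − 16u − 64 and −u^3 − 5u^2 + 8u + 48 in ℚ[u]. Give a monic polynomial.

u^2 + 8u + 16

Repeated division with remainder:
  u^3 + 4u^2 − 16u − 64 = (−1)(−u^3 − 5u^2 + 8u + 48) + (−u^2 − 8u − 16)
  −u^3 − 5u^2 + 8u + 48 = (u − 3)(−u^2 − 8u − 16) + (0)
Last nonzero remainder: −u^2 − 8u − 16. Dividing through by −1 gives the monic gcd u^2 + 8u + 16.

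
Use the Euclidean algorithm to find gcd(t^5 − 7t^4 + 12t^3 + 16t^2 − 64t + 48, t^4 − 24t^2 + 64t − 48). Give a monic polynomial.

t^3 − 6t^2 + 12t − 8

Euclidean algorithm in ℚ[t]:
  t^5 − 7t^4 + 12t^3 + 16t^2 − 64t + 48 = (t − 7)(t^4 − 24t^2 + 64t − 48) + (36t^3 − 216t^2 + 432t − 288)
  t^4 − 24t^2 + 64t − 48 = ((1/36)t + 1/6)(36t^3 − 216t^2 + 432t − 288) + (0)
Last nonzero remainder: 36t^3 − 216t^2 + 432t − 288. Dividing through by 36 gives the monic gcd t^3 − 6t^2 + 12t − 8.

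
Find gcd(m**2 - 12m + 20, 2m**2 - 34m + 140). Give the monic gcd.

m - 10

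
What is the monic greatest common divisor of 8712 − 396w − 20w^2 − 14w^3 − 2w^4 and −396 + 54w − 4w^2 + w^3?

−396 + 54w − 4w^2 + w^3

By polynomial division,
  −2w^4 − 14w^3 − 20w^2 − 396w + 8712 = (−2w − 22)(w^3 − 4w^2 + 54w − 396) + (0)
The last nonzero remainder w^3 − 4w^2 + 54w − 396 is already monic.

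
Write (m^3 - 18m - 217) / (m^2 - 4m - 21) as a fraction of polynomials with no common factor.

(m^2 + 7m + 31)/(m + 3)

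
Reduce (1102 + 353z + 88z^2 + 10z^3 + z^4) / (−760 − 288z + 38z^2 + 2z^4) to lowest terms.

(29 + 7z + z^2)/(−20 − 6z + 2z^2)

Apply the Euclidean algorithm:
  z^4 + 10z^3 + 88z^2 + 353z + 1102 = (1/2)(2z^4 + 38z^2 − 288z − 760) + (10z^3 + 69z^2 + 497z + 1482)
  2z^4 + 38z^2 − 288z − 760 = ((1/5)z − 69/50)(10z^3 + 69z^2 + 497z + 1482) + ((1691/50)z^2 + (5073/50)z + 32129/25)
  10z^3 + 69z^2 + 497z + 1482 = ((500/1691)z + 1950/1691)((1691/50)z^2 + (5073/50)z + 32129/25) + (0)
Last nonzero remainder: (1691/50)z^2 + (5073/50)z + 32129/25. Dividing through by 1691/50 gives the monic gcd z^2 + 3z + 38.
Cancel z^2 + 3z + 38 from numerator and denominator to get the reduced form.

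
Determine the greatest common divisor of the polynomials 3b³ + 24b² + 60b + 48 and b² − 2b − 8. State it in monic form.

b + 2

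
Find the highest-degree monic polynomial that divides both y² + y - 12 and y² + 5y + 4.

Euclidean algorithm in ℚ[y]:
  y² + y - 12 = (y² + 5y + 4) + (-4y - 16)
  y² + 5y + 4 = (-(1/4)y - 1/4)(-4y - 16) + (0)
Last nonzero remainder: -4y - 16. Dividing through by -4 gives the monic gcd y + 4.

y + 4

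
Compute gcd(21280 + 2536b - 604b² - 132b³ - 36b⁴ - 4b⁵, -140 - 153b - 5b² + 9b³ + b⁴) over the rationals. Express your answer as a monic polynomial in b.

-140 - 13b + 8b² + b³

Repeated division with remainder:
  -4b⁵ - 36b⁴ - 132b³ - 604b² + 2536b + 21280 = (-4b)(b⁴ + 9b³ - 5b² - 153b - 140) + (-152b³ - 1216b² + 1976b + 21280)
  b⁴ + 9b³ - 5b² - 153b - 140 = (-(1/152)b - 1/152)(-152b³ - 1216b² + 1976b + 21280) + (0)
Last nonzero remainder: -152b³ - 1216b² + 1976b + 21280. Dividing through by -152 gives the monic gcd b³ + 8b² - 13b - 140.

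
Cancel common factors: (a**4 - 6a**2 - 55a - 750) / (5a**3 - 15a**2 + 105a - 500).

(a**2 - a - 30)/(5a - 20)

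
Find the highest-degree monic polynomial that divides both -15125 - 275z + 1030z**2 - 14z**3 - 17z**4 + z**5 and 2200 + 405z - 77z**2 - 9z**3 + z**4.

-275 - 85z - z**2 + z**3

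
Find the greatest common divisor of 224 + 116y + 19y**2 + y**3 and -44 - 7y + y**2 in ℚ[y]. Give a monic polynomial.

Repeated division with remainder:
  y**3 + 19y**2 + 116y + 224 = (y + 26)(y**2 - 7y - 44) + (342y + 1368)
  y**2 - 7y - 44 = ((1/342)y - 11/342)(342y + 1368) + (0)
Last nonzero remainder: 342y + 1368. Dividing through by 342 gives the monic gcd y + 4.

4 + y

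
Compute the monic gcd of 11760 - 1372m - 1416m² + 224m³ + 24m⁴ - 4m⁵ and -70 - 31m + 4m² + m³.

-35 + 2m + m²

Repeated division with remainder:
  -4m⁵ + 24m⁴ + 224m³ - 1416m² - 1372m + 11760 = (-4m² + 40m - 60)(m³ + 4m² - 31m - 70) + (-216m² - 432m + 7560)
  m³ + 4m² - 31m - 70 = (-(1/216)m - 1/108)(-216m² - 432m + 7560) + (0)
Last nonzero remainder: -216m² - 432m + 7560. Dividing through by -216 gives the monic gcd m² + 2m - 35.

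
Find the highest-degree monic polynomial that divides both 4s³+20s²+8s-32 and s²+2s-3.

Repeated division with remainder:
  4s³+20s²+8s-32 = (4s+12)(s²+2s-3) + (-4s+4)
  s²+2s-3 = (-(1/4)s-3/4)(-4s+4) + (0)
Last nonzero remainder: -4s+4. Dividing through by -4 gives the monic gcd s-1.

s-1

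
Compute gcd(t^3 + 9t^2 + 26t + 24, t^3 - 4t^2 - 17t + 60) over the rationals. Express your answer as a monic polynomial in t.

t + 4

Euclidean algorithm in ℚ[t]:
  t^3 + 9t^2 + 26t + 24 = (t^3 - 4t^2 - 17t + 60) + (13t^2 + 43t - 36)
  t^3 - 4t^2 - 17t + 60 = ((1/13)t - 95/169)(13t^2 + 43t - 36) + ((1680/169)t + 6720/169)
  13t^2 + 43t - 36 = ((2197/1680)t - 507/560)((1680/169)t + 6720/169) + (0)
Last nonzero remainder: (1680/169)t + 6720/169. Dividing through by 1680/169 gives the monic gcd t + 4.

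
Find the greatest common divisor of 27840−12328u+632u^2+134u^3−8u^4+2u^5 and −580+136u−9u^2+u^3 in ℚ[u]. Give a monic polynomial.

By polynomial division,
  2u^5−8u^4+134u^3+632u^2−12328u+27840 = (2u^2+10u−48)(u^3−9u^2+136u−580) + (0)
The last nonzero remainder u^3−9u^2+136u−580 is already monic.

−580+136u−9u^2+u^3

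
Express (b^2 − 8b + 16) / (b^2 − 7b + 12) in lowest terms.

(b − 4)/(b − 3)

By polynomial division,
  b^2 − 8b + 16 = (b^2 − 7b + 12) + (−b + 4)
  b^2 − 7b + 12 = (−b + 3)(−b + 4) + (0)
Last nonzero remainder: −b + 4. Dividing through by −1 gives the monic gcd b − 4.
Cancel b − 4 from numerator and denominator to get the reduced form.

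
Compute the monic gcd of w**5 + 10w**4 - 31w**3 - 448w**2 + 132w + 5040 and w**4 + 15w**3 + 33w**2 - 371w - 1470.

Apply the Euclidean algorithm:
  w**5 + 10w**4 - 31w**3 - 448w**2 + 132w + 5040 = (w - 5)(w**4 + 15w**3 + 33w**2 - 371w - 1470) + (11w**3 + 88w**2 - 253w - 2310)
  w**4 + 15w**3 + 33w**2 - 371w - 1470 = ((1/11)w + 7/11)(11w**3 + 88w**2 - 253w - 2310) + (0)
Last nonzero remainder: 11w**3 + 88w**2 - 253w - 2310. Dividing through by 11 gives the monic gcd w**3 + 8w**2 - 23w - 210.

w**3 + 8w**2 - 23w - 210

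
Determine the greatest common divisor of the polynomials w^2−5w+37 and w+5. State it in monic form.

1

By polynomial division,
  w^2−5w+37 = (w−10)(w+5) + (87)
  w+5 = ((1/87)w+5/87)(87) + (0)
The last nonzero remainder is the constant 87, so the polynomials are coprime and gcd = 1.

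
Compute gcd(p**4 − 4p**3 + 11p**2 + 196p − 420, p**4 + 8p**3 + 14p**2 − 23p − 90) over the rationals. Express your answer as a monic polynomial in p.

p**2 + 3p − 10

Euclidean algorithm in ℚ[p]:
  p**4 − 4p**3 + 11p**2 + 196p − 420 = (p**4 + 8p**3 + 14p**2 − 23p − 90) + (−12p**3 − 3p**2 + 219p − 330)
  p**4 + 8p**3 + 14p**2 − 23p − 90 = (−(1/12)p − 31/48)(−12p**3 − 3p**2 + 219p − 330) + ((485/16)p**2 + (1455/16)p − 2425/8)
  −12p**3 − 3p**2 + 219p − 330 = (−(192/485)p + 528/485)((485/16)p**2 + (1455/16)p − 2425/8) + (0)
Last nonzero remainder: (485/16)p**2 + (1455/16)p − 2425/8. Dividing through by 485/16 gives the monic gcd p**2 + 3p − 10.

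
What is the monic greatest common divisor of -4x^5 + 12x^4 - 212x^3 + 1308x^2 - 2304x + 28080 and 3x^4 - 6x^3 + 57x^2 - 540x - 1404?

Euclidean algorithm in ℚ[x]:
  -4x^5 + 12x^4 - 212x^3 + 1308x^2 - 2304x + 28080 = (-(4/3)x + 4/3)(3x^4 - 6x^3 + 57x^2 - 540x - 1404) + (-128x^3 + 512x^2 - 3456x + 29952)
  3x^4 - 6x^3 + 57x^2 - 540x - 1404 = (-(3/128)x - 3/64)(-128x^3 + 512x^2 - 3456x + 29952) + (0)
Last nonzero remainder: -128x^3 + 512x^2 - 3456x + 29952. Dividing through by -128 gives the monic gcd x^3 - 4x^2 + 27x - 234.

x^3 - 4x^2 + 27x - 234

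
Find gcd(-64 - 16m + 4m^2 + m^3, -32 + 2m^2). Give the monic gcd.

-16 + m^2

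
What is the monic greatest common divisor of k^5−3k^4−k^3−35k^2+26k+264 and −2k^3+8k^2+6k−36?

k^2−k−6

Apply the Euclidean algorithm:
  k^5−3k^4−k^3−35k^2+26k+264 = (−(1/2)k^2−(1/2)k−3)(−2k^3+8k^2+6k−36) + (−26k^2+26k+156)
  −2k^3+8k^2+6k−36 = ((1/13)k−3/13)(−26k^2+26k+156) + (0)
Last nonzero remainder: −26k^2+26k+156. Dividing through by −26 gives the monic gcd k^2−k−6.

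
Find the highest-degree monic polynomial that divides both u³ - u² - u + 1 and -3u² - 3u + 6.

u - 1

Apply the Euclidean algorithm:
  u³ - u² - u + 1 = (-(1/3)u + 2/3)(-3u² - 3u + 6) + (3u - 3)
  -3u² - 3u + 6 = (-u - 2)(3u - 3) + (0)
Last nonzero remainder: 3u - 3. Dividing through by 3 gives the monic gcd u - 1.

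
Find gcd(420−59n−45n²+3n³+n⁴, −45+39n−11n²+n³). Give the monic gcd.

Euclidean algorithm in ℚ[n]:
  n⁴+3n³−45n²−59n+420 = (n+14)(n³−11n²+39n−45) + (70n²−560n+1050)
  n³−11n²+39n−45 = ((1/70)n−3/70)(70n²−560n+1050) + (0)
Last nonzero remainder: 70n²−560n+1050. Dividing through by 70 gives the monic gcd n²−8n+15.

15−8n+n²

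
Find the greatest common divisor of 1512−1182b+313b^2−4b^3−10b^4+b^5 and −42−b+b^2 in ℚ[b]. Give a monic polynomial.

Apply the Euclidean algorithm:
  b^5−10b^4−4b^3+313b^2−1182b+1512 = (b^3−9b^2+29b−36)(b^2−b−42) + (0)
The last nonzero remainder b^2−b−42 is already monic.

−42−b+b^2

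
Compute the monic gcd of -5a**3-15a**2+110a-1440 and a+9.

Apply the Euclidean algorithm:
  -5a**3-15a**2+110a-1440 = (-5a**2+30a-160)(a+9) + (0)
The last nonzero remainder a+9 is already monic.

a+9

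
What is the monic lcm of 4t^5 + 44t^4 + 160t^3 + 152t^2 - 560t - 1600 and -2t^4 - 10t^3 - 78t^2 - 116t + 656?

t^7 + 14t^6 + 114t^5 + 609t^4 + 1614t^3 + 738t^2 - 6940t - 16400

Repeated division with remainder:
  4t^5 + 44t^4 + 160t^3 + 152t^2 - 560t - 1600 = (-2t - 12)(-2t^4 - 10t^3 - 78t^2 - 116t + 656) + (-116t^3 - 1016t^2 - 640t + 6272)
  -2t^4 - 10t^3 - 78t^2 - 116t + 656 = ((1/58)t - 109/1682)(-116t^3 - 1016t^2 - 640t + 6272) + (-(111690/841)t^2 - (223380/841)t + 893520/841)
  -116t^3 - 1016t^2 - 640t + 6272 = ((48778/55845)t + 329672/55845)(-(111690/841)t^2 - (223380/841)t + 893520/841) + (0)
Last nonzero remainder: -(111690/841)t^2 - (223380/841)t + 893520/841. Dividing through by -111690/841 gives the monic gcd t^2 + 2t - 8.
Then lcm(f, g) = f·g / gcd(f, g); expanding and making the result monic gives the answer.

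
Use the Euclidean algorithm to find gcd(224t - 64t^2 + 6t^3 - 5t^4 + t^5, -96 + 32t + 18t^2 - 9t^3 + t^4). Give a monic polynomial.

16 - 8t + t^2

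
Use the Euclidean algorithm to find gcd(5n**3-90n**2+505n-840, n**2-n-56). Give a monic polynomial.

Repeated division with remainder:
  5n**3-90n**2+505n-840 = (5n-85)(n**2-n-56) + (700n-5600)
  n**2-n-56 = ((1/700)n+1/100)(700n-5600) + (0)
Last nonzero remainder: 700n-5600. Dividing through by 700 gives the monic gcd n-8.

n-8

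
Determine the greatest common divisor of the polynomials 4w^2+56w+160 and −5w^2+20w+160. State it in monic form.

w+4

By polynomial division,
  4w^2+56w+160 = (−4/5)(−5w^2+20w+160) + (72w+288)
  −5w^2+20w+160 = (−(5/72)w+5/9)(72w+288) + (0)
Last nonzero remainder: 72w+288. Dividing through by 72 gives the monic gcd w+4.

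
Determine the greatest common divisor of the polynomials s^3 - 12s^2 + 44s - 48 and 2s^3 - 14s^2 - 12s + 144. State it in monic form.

s^2 - 10s + 24

Repeated division with remainder:
  s^3 - 12s^2 + 44s - 48 = (1/2)(2s^3 - 14s^2 - 12s + 144) + (-5s^2 + 50s - 120)
  2s^3 - 14s^2 - 12s + 144 = (-(2/5)s - 6/5)(-5s^2 + 50s - 120) + (0)
Last nonzero remainder: -5s^2 + 50s - 120. Dividing through by -5 gives the monic gcd s^2 - 10s + 24.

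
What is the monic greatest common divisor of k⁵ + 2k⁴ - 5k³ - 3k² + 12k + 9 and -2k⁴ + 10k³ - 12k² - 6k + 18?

By polynomial division,
  k⁵ + 2k⁴ - 5k³ - 3k² + 12k + 9 = (-(1/2)k - 7/2)(-2k⁴ + 10k³ - 12k² - 6k + 18) + (24k³ - 48k² + 72)
  -2k⁴ + 10k³ - 12k² - 6k + 18 = (-(1/12)k + 1/4)(24k³ - 48k² + 72) + (0)
Last nonzero remainder: 24k³ - 48k² + 72. Dividing through by 24 gives the monic gcd k³ - 2k² + 3.

k³ - 2k² + 3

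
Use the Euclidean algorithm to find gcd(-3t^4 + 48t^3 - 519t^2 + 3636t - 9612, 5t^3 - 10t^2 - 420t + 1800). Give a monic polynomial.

t^2 - 12t + 36

Repeated division with remainder:
  -3t^4 + 48t^3 - 519t^2 + 3636t - 9612 = (-(3/5)t + 42/5)(5t^3 - 10t^2 - 420t + 1800) + (-687t^2 + 8244t - 24732)
  5t^3 - 10t^2 - 420t + 1800 = (-(5/687)t - 50/687)(-687t^2 + 8244t - 24732) + (0)
Last nonzero remainder: -687t^2 + 8244t - 24732. Dividing through by -687 gives the monic gcd t^2 - 12t + 36.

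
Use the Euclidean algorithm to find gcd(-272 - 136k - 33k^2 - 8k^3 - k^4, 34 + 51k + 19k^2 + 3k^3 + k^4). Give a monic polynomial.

17 + k^2

Euclidean algorithm in ℚ[k]:
  -k^4 - 8k^3 - 33k^2 - 136k - 272 = (-1)(k^4 + 3k^3 + 19k^2 + 51k + 34) + (-5k^3 - 14k^2 - 85k - 238)
  k^4 + 3k^3 + 19k^2 + 51k + 34 = (-(1/5)k - 1/25)(-5k^3 - 14k^2 - 85k - 238) + ((36/25)k^2 + 612/25)
  -5k^3 - 14k^2 - 85k - 238 = (-(125/36)k - 175/18)((36/25)k^2 + 612/25) + (0)
Last nonzero remainder: (36/25)k^2 + 612/25. Dividing through by 36/25 gives the monic gcd k^2 + 17.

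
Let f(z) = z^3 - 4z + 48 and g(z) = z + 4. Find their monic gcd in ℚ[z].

By polynomial division,
  z^3 - 4z + 48 = (z^2 - 4z + 12)(z + 4) + (0)
The last nonzero remainder z + 4 is already monic.

z + 4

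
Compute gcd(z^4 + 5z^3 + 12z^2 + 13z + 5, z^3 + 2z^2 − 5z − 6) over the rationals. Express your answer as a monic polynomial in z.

z + 1

Apply the Euclidean algorithm:
  z^4 + 5z^3 + 12z^2 + 13z + 5 = (z + 3)(z^3 + 2z^2 − 5z − 6) + (11z^2 + 34z + 23)
  z^3 + 2z^2 − 5z − 6 = ((1/11)z − 12/121)(11z^2 + 34z + 23) + (−(450/121)z − 450/121)
  11z^2 + 34z + 23 = (−(1331/450)z − 2783/450)(−(450/121)z − 450/121) + (0)
Last nonzero remainder: −(450/121)z − 450/121. Dividing through by −450/121 gives the monic gcd z + 1.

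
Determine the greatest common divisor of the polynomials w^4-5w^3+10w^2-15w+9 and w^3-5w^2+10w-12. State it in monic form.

w-3

Repeated division with remainder:
  w^4-5w^3+10w^2-15w+9 = (w)(w^3-5w^2+10w-12) + (-3w+9)
  w^3-5w^2+10w-12 = (-(1/3)w^2+(2/3)w-4/3)(-3w+9) + (0)
Last nonzero remainder: -3w+9. Dividing through by -3 gives the monic gcd w-3.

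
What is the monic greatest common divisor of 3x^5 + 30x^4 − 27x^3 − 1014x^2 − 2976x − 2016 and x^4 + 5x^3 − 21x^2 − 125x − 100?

x^2 + 5x + 4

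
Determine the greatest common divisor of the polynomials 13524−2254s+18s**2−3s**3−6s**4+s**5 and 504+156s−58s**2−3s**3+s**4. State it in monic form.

−42+s+s**2

Repeated division with remainder:
  s**5−6s**4−3s**3+18s**2−2254s+13524 = (s−3)(s**4−3s**3−58s**2+156s+504) + (46s**3−312s**2−2290s+15036)
  s**4−3s**3−58s**2+156s+504 = ((1/46)s+87/1058)(46s**3−312s**2−2290s+15036) + ((9225/529)s**2+(9225/529)s−387450/529)
  46s**3−312s**2−2290s+15036 = ((24334/9225)s−189382/9225)((9225/529)s**2+(9225/529)s−387450/529) + (0)
Last nonzero remainder: (9225/529)s**2+(9225/529)s−387450/529. Dividing through by 9225/529 gives the monic gcd s**2+s−42.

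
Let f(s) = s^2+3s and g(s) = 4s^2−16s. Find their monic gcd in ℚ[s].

Apply the Euclidean algorithm:
  s^2+3s = (1/4)(4s^2−16s) + (7s)
  4s^2−16s = ((4/7)s−16/7)(7s) + (0)
Last nonzero remainder: 7s. Dividing through by 7 gives the monic gcd s.

s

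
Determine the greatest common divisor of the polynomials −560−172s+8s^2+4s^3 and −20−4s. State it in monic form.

By polynomial division,
  4s^3+8s^2−172s−560 = (−s^2+3s+28)(−4s−20) + (0)
Last nonzero remainder: −4s−20. Dividing through by −4 gives the monic gcd s+5.

5+s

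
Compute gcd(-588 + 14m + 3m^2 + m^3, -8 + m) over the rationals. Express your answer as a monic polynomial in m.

Apply the Euclidean algorithm:
  m^3 + 3m^2 + 14m - 588 = (m^2 + 11m + 102)(m - 8) + (228)
  m - 8 = ((1/228)m - 2/57)(228) + (0)
The last nonzero remainder is the constant 228, so the polynomials are coprime and gcd = 1.

1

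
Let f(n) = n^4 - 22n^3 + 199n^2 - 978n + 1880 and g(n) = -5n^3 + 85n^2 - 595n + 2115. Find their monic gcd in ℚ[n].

Apply the Euclidean algorithm:
  n^4 - 22n^3 + 199n^2 - 978n + 1880 = (-(1/5)n + 1)(-5n^3 + 85n^2 - 595n + 2115) + (-5n^2 + 40n - 235)
  -5n^3 + 85n^2 - 595n + 2115 = (n - 9)(-5n^2 + 40n - 235) + (0)
Last nonzero remainder: -5n^2 + 40n - 235. Dividing through by -5 gives the monic gcd n^2 - 8n + 47.

n^2 - 8n + 47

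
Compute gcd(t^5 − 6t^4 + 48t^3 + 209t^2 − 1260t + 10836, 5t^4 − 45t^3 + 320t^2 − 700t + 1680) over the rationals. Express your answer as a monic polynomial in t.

Apply the Euclidean algorithm:
  t^5 − 6t^4 + 48t^3 + 209t^2 − 1260t + 10836 = ((1/5)t + 3/5)(5t^4 − 45t^3 + 320t^2 − 700t + 1680) + (11t^3 + 157t^2 − 1176t + 9828)
  5t^4 − 45t^3 + 320t^2 − 700t + 1680 = ((5/11)t − 1280/121)(11t^3 + 157t^2 − 1176t + 9828) + ((304360/121)t^2 − (2130520/121)t + 12783120/121)
  11t^3 + 157t^2 − 1176t + 9828 = ((1331/304360)t + 14157/152180)((304360/121)t^2 − (2130520/121)t + 12783120/121) + (0)
Last nonzero remainder: (304360/121)t^2 − (2130520/121)t + 12783120/121. Dividing through by 304360/121 gives the monic gcd t^2 − 7t + 42.

t^2 − 7t + 42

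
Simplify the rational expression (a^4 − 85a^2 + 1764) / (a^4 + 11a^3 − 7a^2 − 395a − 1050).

(a^2 − a − 42)/(a^2 + 10a + 25)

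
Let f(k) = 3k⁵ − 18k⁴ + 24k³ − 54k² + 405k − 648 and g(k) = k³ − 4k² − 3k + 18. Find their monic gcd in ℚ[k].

k² − 6k + 9

Repeated division with remainder:
  3k⁵ − 18k⁴ + 24k³ − 54k² + 405k − 648 = (3k² − 6k + 9)(k³ − 4k² − 3k + 18) + (−90k² + 540k − 810)
  k³ − 4k² − 3k + 18 = (−(1/90)k − 1/45)(−90k² + 540k − 810) + (0)
Last nonzero remainder: −90k² + 540k − 810. Dividing through by −90 gives the monic gcd k² − 6k + 9.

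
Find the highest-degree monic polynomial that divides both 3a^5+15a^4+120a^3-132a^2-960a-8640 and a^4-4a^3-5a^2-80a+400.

a^3+a^2-80

Repeated division with remainder:
  3a^5+15a^4+120a^3-132a^2-960a-8640 = (3a+27)(a^4-4a^3-5a^2-80a+400) + (243a^3+243a^2-19440)
  a^4-4a^3-5a^2-80a+400 = ((1/243)a-5/243)(243a^3+243a^2-19440) + (0)
Last nonzero remainder: 243a^3+243a^2-19440. Dividing through by 243 gives the monic gcd a^3+a^2-80.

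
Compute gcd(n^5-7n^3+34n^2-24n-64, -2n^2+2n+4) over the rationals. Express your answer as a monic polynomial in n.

n^2-n-2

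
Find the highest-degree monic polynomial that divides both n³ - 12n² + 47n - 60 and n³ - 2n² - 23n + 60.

n² - 7n + 12

Apply the Euclidean algorithm:
  n³ - 12n² + 47n - 60 = (n³ - 2n² - 23n + 60) + (-10n² + 70n - 120)
  n³ - 2n² - 23n + 60 = (-(1/10)n - 1/2)(-10n² + 70n - 120) + (0)
Last nonzero remainder: -10n² + 70n - 120. Dividing through by -10 gives the monic gcd n² - 7n + 12.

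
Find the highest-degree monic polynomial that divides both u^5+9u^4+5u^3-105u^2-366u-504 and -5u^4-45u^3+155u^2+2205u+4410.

Repeated division with remainder:
  u^5+9u^4+5u^3-105u^2-366u-504 = (-(1/5)u)(-5u^4-45u^3+155u^2+2205u+4410) + (36u^3+336u^2+516u-504)
  -5u^4-45u^3+155u^2+2205u+4410 = (-(5/36)u+5/108)(36u^3+336u^2+516u-504) + ((1900/9)u^2+(19000/9)u+13300/3)
  36u^3+336u^2+516u-504 = ((81/475)u-54/475)((1900/9)u^2+(19000/9)u+13300/3) + (0)
Last nonzero remainder: (1900/9)u^2+(19000/9)u+13300/3. Dividing through by 1900/9 gives the monic gcd u^2+10u+21.

u^2+10u+21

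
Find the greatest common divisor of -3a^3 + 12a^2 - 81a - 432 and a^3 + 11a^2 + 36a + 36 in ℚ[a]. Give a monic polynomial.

Apply the Euclidean algorithm:
  -3a^3 + 12a^2 - 81a - 432 = (-3)(a^3 + 11a^2 + 36a + 36) + (45a^2 + 27a - 324)
  a^3 + 11a^2 + 36a + 36 = ((1/45)a + 52/225)(45a^2 + 27a - 324) + ((924/25)a + 2772/25)
  45a^2 + 27a - 324 = ((375/308)a - 225/77)((924/25)a + 2772/25) + (0)
Last nonzero remainder: (924/25)a + 2772/25. Dividing through by 924/25 gives the monic gcd a + 3.

a + 3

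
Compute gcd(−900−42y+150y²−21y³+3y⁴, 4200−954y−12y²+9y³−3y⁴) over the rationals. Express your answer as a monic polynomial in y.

50−6y+y²

Euclidean algorithm in ℚ[y]:
  3y⁴−21y³+150y²−42y−900 = (−1)(−3y⁴+9y³−12y²−954y+4200) + (−12y³+138y²−996y+3300)
  −3y⁴+9y³−12y²−954y+4200 = ((1/4)y+17/8)(−12y³+138y²−996y+3300) + (−(225/4)y²+(675/2)y−5625/2)
  −12y³+138y²−996y+3300 = ((16/75)y−88/75)(−(225/4)y²+(675/2)y−5625/2) + (0)
Last nonzero remainder: −(225/4)y²+(675/2)y−5625/2. Dividing through by −225/4 gives the monic gcd y²−6y+50.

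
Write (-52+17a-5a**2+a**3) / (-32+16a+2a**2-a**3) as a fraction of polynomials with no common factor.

(-13+a-a**2)/(-8+2a+a**2)

Repeated division with remainder:
  a**3-5a**2+17a-52 = (-1)(-a**3+2a**2+16a-32) + (-3a**2+33a-84)
  -a**3+2a**2+16a-32 = ((1/3)a+3)(-3a**2+33a-84) + (-55a+220)
  -3a**2+33a-84 = ((3/55)a-21/55)(-55a+220) + (0)
Last nonzero remainder: -55a+220. Dividing through by -55 gives the monic gcd a-4.
Cancel a-4 from numerator and denominator to get the reduced form.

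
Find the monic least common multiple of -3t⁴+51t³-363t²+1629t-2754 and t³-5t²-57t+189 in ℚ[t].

Apply the Euclidean algorithm:
  -3t⁴+51t³-363t²+1629t-2754 = (-3t+36)(t³-5t²-57t+189) + (-354t²+4248t-9558)
  t³-5t²-57t+189 = (-(1/354)t-7/354)(-354t²+4248t-9558) + (0)
Last nonzero remainder: -354t²+4248t-9558. Dividing through by -354 gives the monic gcd t²-12t+27.
Then lcm(f, g) = f·g / gcd(f, g); expanding and making the result monic gives the answer.

t⁵-10t⁴+2t³+304t²-2883t+6426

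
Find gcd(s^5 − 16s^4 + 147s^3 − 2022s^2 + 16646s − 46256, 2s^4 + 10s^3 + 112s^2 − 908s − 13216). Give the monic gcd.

Euclidean algorithm in ℚ[s]:
  s^5 − 16s^4 + 147s^3 − 2022s^2 + 16646s − 46256 = ((1/2)s − 21/2)(2s^4 + 10s^3 + 112s^2 − 908s − 13216) + (196s^3 − 392s^2 + 13720s − 185024)
  2s^4 + 10s^3 + 112s^2 − 908s − 13216 = ((1/98)s + 1/14)(196s^3 − 392s^2 + 13720s − 185024) + (0)
Last nonzero remainder: 196s^3 − 392s^2 + 13720s − 185024. Dividing through by 196 gives the monic gcd s^3 − 2s^2 + 70s − 944.

s^3 − 2s^2 + 70s − 944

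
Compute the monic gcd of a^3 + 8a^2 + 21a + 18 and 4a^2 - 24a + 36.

Repeated division with remainder:
  a^3 + 8a^2 + 21a + 18 = ((1/4)a + 7/2)(4a^2 - 24a + 36) + (96a - 108)
  4a^2 - 24a + 36 = ((1/24)a - 13/64)(96a - 108) + (225/16)
  96a - 108 = ((512/75)a - 192/25)(225/16) + (0)
The last nonzero remainder is the constant 225/16, so the polynomials are coprime and gcd = 1.

1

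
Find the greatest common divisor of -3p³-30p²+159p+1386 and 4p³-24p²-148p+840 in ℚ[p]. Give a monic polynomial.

Repeated division with remainder:
  -3p³-30p²+159p+1386 = (-3/4)(4p³-24p²-148p+840) + (-48p²+48p+2016)
  4p³-24p²-148p+840 = (-(1/12)p+5/12)(-48p²+48p+2016) + (0)
Last nonzero remainder: -48p²+48p+2016. Dividing through by -48 gives the monic gcd p²-p-42.

p²-p-42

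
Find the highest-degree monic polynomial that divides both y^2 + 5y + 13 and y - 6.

1

By polynomial division,
  y^2 + 5y + 13 = (y + 11)(y - 6) + (79)
  y - 6 = ((1/79)y - 6/79)(79) + (0)
The last nonzero remainder is the constant 79, so the polynomials are coprime and gcd = 1.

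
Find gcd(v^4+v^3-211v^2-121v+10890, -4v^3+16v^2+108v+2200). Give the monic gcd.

Euclidean algorithm in ℚ[v]:
  v^4+v^3-211v^2-121v+10890 = (-(1/4)v-5/4)(-4v^3+16v^2+108v+2200) + (-164v^2+564v+13640)
  -4v^3+16v^2+108v+2200 = ((1/41)v-23/1681)(-164v^2+564v+13640) + (-(364720/1681)v+4011920/1681)
  -164v^2+564v+13640 = ((68921/91180)v+52111/9118)(-(364720/1681)v+4011920/1681) + (0)
Last nonzero remainder: -(364720/1681)v+4011920/1681. Dividing through by -364720/1681 gives the monic gcd v-11.

v-11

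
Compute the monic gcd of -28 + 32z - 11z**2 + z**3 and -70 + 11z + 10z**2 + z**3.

-2 + z

Apply the Euclidean algorithm:
  z**3 - 11z**2 + 32z - 28 = (z**3 + 10z**2 + 11z - 70) + (-21z**2 + 21z + 42)
  z**3 + 10z**2 + 11z - 70 = (-(1/21)z - 11/21)(-21z**2 + 21z + 42) + (24z - 48)
  -21z**2 + 21z + 42 = (-(7/8)z - 7/8)(24z - 48) + (0)
Last nonzero remainder: 24z - 48. Dividing through by 24 gives the monic gcd z - 2.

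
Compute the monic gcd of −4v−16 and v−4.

1

By polynomial division,
  −4v−16 = (−4)(v−4) + (−32)
  v−4 = (−(1/32)v+1/8)(−32) + (0)
The last nonzero remainder is the constant −32, so the polynomials are coprime and gcd = 1.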